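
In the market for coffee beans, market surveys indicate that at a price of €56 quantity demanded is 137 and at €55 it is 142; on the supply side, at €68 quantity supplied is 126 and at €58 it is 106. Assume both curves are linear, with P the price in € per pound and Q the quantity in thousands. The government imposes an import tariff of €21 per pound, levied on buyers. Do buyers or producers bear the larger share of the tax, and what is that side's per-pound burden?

Demand slope: (142 − 137)/(55 − 56) = -5, so Qd = 417 − 5P.
Supply slope: (106 − 126)/(58 − 68) = 2, so Qs = 2P − 10.
Without the tax, 417 − 5P = 2P − 10 gives 7P = 427, so P* = €61 and Q* = 112.
With the tax collected from buyers, demand (in seller-price terms) shifts: Qd = 417 − 5(P + 21).
New equilibrium: buyers pay €67, producers receive €46, Q = 82. (Wedge: Pb − Ps = 21.)
Per-pound burden: buyers €6, producers €15.
Producers take the larger share because supply is less price-elastic here (demand slope 5 vs supply slope 2).
The less price-elastic side of the market bears the larger share of a per-unit tax.

Producers bear the larger share: €15 per pound.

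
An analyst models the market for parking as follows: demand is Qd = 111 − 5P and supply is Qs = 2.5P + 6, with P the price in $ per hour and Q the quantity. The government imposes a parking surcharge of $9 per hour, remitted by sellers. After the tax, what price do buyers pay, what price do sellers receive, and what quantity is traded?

Buyers pay $17; sellers receive $8; quantity = 26.

Without the tax, 111 − 5P = 2.5P + 6 gives 7.5P = 105, so P* = $14 and Q* = 41.
With the tax collected from sellers, supply shifts: Qs = 2.5(P − 9) + 6.
Solving gives Q = 26 with buyers paying $17 and sellers receiving $8 (the $9 wedge).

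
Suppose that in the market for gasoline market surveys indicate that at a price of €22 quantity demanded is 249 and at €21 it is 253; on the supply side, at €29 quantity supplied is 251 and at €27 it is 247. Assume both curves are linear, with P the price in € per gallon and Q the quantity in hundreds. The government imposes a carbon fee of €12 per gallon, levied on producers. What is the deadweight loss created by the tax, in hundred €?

Deadweight loss = €96 hundred.

Demand slope: (253 − 249)/(21 − 22) = -4, so Qd = 337 − 4P.
Supply slope: (247 − 251)/(27 − 29) = 2, so Qs = 2P + 193.
Before the tax: set 337 − 4P = 2P + 193 → P* = €24, Q* = 241.
With the tax collected from producers, supply shifts: Qs = 2(P − 12) + 193.
New equilibrium: consumers pay €28, producers receive €16, Q = 225. (Wedge: Pb − Ps = 12.)
Quantity falls by |ΔQ| = |241 − 225| = 16.
DWL = ½ · t · |ΔQ| = ½ · 12 · 16 = €96.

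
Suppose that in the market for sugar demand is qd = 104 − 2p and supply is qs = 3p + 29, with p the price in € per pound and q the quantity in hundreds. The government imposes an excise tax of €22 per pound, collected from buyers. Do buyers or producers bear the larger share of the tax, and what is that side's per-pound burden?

Without the tax, 104 − 2p = 3p + 29 gives 5p = 75, so p* = €15 and q* = 74.
With the tax collected from buyers, demand (in seller-price terms) shifts: qd = 104 − 2(p + 22).
New equilibrium: buyers pay €28.2, producers receive €6.2, q = 47.6. (Wedge: pb − ps = 22.)
Per-pound burden: buyers €13.2, producers €8.8.
Buyers take the larger share because demand is less price-elastic here (demand slope 2 vs supply slope 3).
The less price-elastic side of the market bears the larger share of a per-unit tax.

Buyers bear the larger share: €13.2 per pound.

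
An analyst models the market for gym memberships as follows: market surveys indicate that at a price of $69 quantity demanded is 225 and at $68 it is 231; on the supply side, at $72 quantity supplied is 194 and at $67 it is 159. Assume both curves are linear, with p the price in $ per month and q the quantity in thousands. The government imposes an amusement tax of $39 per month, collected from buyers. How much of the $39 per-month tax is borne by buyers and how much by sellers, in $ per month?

Buyers bear $21 per month; sellers bear $18 per month.

Demand slope: (231 − 225)/(68 − 69) = -6, so qd = 639 − 6p.
Supply slope: (159 − 194)/(67 − 72) = 7, so qs = 7p − 310.
Before the tax: set 639 − 6p = 7p − 310 → p* = $73, q* = 201.
With the tax collected from buyers, demand (in seller-price terms) shifts: qd = 639 − 6(p + 39).
New equilibrium: buyers pay $94, sellers receive $55, q = 75. (Wedge: pb − ps = 39.)
Burden on buyers: $21; on sellers: $18. (They sum to $39.)
The less price-elastic side of the market bears the larger share of a per-unit tax.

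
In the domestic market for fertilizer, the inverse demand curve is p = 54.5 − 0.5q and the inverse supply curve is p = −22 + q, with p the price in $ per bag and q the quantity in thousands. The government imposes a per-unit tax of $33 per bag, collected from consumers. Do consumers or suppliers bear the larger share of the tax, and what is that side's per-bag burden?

Suppliers bear the larger share: $22 per bag.

Inverting to q(p) form: qd = 109 − 2p; qs = p + 22.
Before the tax: set 109 − 2p = p + 22 → p* = $29, q* = 51.
With the tax collected from consumers, demand (in seller-price terms) shifts: qd = 109 − 2(p + 33).
New equilibrium: consumers pay $40, suppliers receive $7, q = 29. (Wedge: pb − ps = 33.)
Per-bag burden: consumers $11, suppliers $22.
Suppliers take the larger share because supply is less price-elastic here (demand slope 2 vs supply slope 1).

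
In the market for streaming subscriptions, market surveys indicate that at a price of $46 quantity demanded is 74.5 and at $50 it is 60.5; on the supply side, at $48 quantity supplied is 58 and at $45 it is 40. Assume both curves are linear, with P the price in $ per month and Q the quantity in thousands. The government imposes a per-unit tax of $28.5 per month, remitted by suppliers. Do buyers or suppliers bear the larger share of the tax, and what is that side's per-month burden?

Demand slope: (60.5 − 74.5)/(50 − 46) = -3.5, so Qd = 235.5 − 3.5P.
Supply slope: (40 − 58)/(45 − 48) = 6, so Qs = 6P − 230.
Without the tax, 235.5 − 3.5P = 6P − 230 gives 9.5P = 465.5, so P* = $49 and Q* = 64.
With the tax collected from suppliers, supply shifts: Qs = 6(P − 28.5) − 230.
Solving gives Q = 1 with buyers paying $67 and suppliers receiving $38.5 (the $28.5 wedge).
Per-month burden: buyers $18, suppliers $10.5.
Buyers take the larger share because demand is less price-elastic here (demand slope 3.5 vs supply slope 6).
The less price-elastic side of the market bears the larger share of a per-unit tax.

Buyers bear the larger share: $18 per month.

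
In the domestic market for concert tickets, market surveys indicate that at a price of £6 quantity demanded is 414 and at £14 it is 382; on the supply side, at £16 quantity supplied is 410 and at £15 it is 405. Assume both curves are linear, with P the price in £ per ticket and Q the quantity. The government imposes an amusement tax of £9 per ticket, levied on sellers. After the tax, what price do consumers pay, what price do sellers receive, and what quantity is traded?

Demand slope: (382 − 414)/(14 − 6) = -4, so Qd = 438 − 4P.
Supply slope: (405 − 410)/(15 − 16) = 5, so Qs = 5P + 330.
Before the tax: set 438 − 4P = 5P + 330 → P* = £12, Q* = 390.
With the tax collected from sellers, supply shifts: Qs = 5(P − 9) + 330.
New equilibrium: consumers pay £17, sellers receive £8, Q = 370. (Wedge: Pb − Ps = 9.)

Consumers pay £17; sellers receive £8; quantity = 370.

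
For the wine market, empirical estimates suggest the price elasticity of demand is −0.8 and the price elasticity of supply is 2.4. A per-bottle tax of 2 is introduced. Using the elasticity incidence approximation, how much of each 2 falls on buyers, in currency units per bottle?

Buyers bear ≈ 1.5 per bottle.

Incidence ratio: buyers' share ≈ εs / (εs + |εd|) = 2.4 / (2.4 + 0.8) = 0.75.
So buyers bear ≈ 0.75 × 2 = 1.5; producers bear 0.5.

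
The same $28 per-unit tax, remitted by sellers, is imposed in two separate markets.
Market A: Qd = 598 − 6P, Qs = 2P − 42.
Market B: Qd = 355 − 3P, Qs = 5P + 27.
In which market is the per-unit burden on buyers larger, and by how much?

Market A: pre-tax P* = $80, Q* = 118; post-tax Q = 76; per-unit burden on buyers = $7.
Market B: pre-tax P* = $41, Q* = 232; post-tax Q = 179.5; per-unit burden on buyers = $17.5.
Difference: $7 vs $17.5 → market B is larger by $10.5.

Market B, by $10.5.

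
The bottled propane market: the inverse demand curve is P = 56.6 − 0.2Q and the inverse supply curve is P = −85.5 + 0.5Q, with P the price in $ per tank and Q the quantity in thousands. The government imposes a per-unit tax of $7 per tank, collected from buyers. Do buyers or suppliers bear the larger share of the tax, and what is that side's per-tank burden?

Rewrite in direct form: Qd = 283 − 5P and Qs = 2P + 171.
Without the tax, 283 − 5P = 2P + 171 gives 7P = 112, so P* = $16 and Q* = 203.
With the tax collected from buyers, demand (in seller-price terms) shifts: Qd = 283 − 5(P + 7).
New equilibrium: buyers pay $18, suppliers receive $11, Q = 193. (Wedge: Pb − Ps = 7.)
Per-tank burden: buyers $2, suppliers $5.
Suppliers take the larger share because supply is less price-elastic here (demand slope 5 vs supply slope 2).
The less price-elastic side of the market bears the larger share of a per-unit tax.

Suppliers bear the larger share: $5 per tank.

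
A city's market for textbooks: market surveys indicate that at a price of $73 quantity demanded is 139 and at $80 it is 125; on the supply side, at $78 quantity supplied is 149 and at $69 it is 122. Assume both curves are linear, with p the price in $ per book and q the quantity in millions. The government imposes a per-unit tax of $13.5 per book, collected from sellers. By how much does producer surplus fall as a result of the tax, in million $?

Producer surplus falls by $696.06 million.

Demand slope: (125 − 139)/(80 − 73) = -2, so qd = 285 − 2p.
Supply slope: (122 − 149)/(69 − 78) = 3, so qs = 3p − 85.
Without the tax, 285 − 2p = 3p − 85 gives 5p = 370, so p* = $74 and q* = 137.
With the tax collected from sellers, supply shifts: qs = 3(p − 13.5) − 85.
Solving gives q = 120.8 with buyers paying $82.1 and sellers receiving $68.6 (the $13.5 wedge).
ΔPS is the trapezoid between Q = 120.8 and Q = 137 of height $5.4: ½ · (137 + 120.8) · 5.4 = $696.06.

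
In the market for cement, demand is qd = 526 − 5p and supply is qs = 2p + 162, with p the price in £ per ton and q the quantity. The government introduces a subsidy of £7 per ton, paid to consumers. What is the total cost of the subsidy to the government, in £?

Government outlay = £1932.

Before the subsidy: set 526 − 5p = 2p + 162 → p* = £52, q* = 266.
With a per-unit subsidy paid to consumers, each effectively pays p − 7, so demand becomes qd = 526 − 5(p − 7).
New equilibrium: consumers pay £50, producers receive £57, q = 276. (Wedge: pb − ps = −7.)
Outlay = t · Q = 7 · 276 = £1932.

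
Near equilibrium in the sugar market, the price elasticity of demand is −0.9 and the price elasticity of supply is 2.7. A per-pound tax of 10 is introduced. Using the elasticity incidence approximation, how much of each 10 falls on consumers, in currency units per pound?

Incidence ratio: consumers' share ≈ εs / (εs + |εd|) = 2.7 / (2.7 + 0.9) = 0.75.
So consumers bear ≈ 0.75 × 10 = 7.5; suppliers bear 2.5.

Consumers bear ≈ 7.5 per pound.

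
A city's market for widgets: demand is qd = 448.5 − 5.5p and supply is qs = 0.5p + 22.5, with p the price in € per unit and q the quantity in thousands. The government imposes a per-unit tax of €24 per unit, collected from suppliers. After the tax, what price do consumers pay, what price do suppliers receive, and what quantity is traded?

Consumers pay €73; suppliers receive €49; quantity = 47.

Before the tax: set 448.5 − 5.5p = 0.5p + 22.5 → p* = €71, q* = 58.
With the tax collected from suppliers, supply shifts: qs = 0.5(p − 24) + 22.5.
Solving gives q = 47 with consumers paying €73 and suppliers receiving €49 (the €24 wedge).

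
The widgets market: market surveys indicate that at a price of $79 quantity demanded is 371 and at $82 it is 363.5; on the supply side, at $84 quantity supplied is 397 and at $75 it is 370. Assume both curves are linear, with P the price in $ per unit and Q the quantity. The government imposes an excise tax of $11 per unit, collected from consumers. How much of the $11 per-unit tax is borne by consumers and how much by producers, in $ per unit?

Demand slope: (363.5 − 371)/(82 − 79) = -2.5, so Qd = 568.5 − 2.5P.
Supply slope: (370 − 397)/(75 − 84) = 3, so Qs = 3P + 145.
Before the tax: set 568.5 − 2.5P = 3P + 145 → P* = $77, Q* = 376.
With the tax collected from consumers, demand (in seller-price terms) shifts: Qd = 568.5 − 2.5(P + 11).
Solving gives Q = 361 with consumers paying $83 and producers receiving $72 (the $11 wedge).
Burden on consumers: $6; on producers: $5. (They sum to $11.)

Consumers bear $6 per unit; producers bear $5 per unit.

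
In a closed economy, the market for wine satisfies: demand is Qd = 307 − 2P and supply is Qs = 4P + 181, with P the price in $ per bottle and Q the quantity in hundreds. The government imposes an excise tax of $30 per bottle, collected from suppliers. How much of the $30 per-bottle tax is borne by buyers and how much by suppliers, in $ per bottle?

Without the tax, 307 − 2P = 4P + 181 gives 6P = 126, so P* = $21 and Q* = 265.
With the tax collected from suppliers, supply shifts: Qs = 4(P − 30) + 181.
New equilibrium: buyers pay $41, suppliers receive $11, Q = 225. (Wedge: Pb − Ps = 30.)
Burden on buyers: $20; on suppliers: $10. (They sum to $30.)

Buyers bear $20 per bottle; suppliers bear $10 per bottle.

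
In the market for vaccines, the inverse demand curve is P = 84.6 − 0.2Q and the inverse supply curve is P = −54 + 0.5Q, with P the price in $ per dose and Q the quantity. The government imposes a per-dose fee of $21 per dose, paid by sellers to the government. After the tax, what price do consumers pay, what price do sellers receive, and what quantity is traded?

Rewrite in direct form: Qd = 423 − 5P and Qs = 2P + 108.
Without the tax, 423 − 5P = 2P + 108 gives 7P = 315, so P* = $45 and Q* = 198.
With the tax collected from sellers, supply shifts: Qs = 2(P − 21) + 108.
New equilibrium: consumers pay $51, sellers receive $30, Q = 168. (Wedge: Pb − Ps = 21.)

Consumers pay $51; sellers receive $30; quantity = 168.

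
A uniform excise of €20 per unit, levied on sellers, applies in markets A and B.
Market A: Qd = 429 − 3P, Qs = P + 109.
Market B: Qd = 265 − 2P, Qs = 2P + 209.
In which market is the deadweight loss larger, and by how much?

Market A: pre-tax P* = €80, Q* = 189; post-tax Q = 174; deadweight loss = €150.
Market B: pre-tax P* = €14, Q* = 237; post-tax Q = 217; deadweight loss = €200.
Difference: €150 vs €200 → market B is larger by €50.

Market B, by €50.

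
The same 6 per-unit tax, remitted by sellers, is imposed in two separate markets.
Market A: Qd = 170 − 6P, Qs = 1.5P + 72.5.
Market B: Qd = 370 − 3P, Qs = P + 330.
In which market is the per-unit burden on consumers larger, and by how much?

Market B, by 0.3.

Market A: pre-tax P* = 13, Q* = 92; post-tax Q = 84.8; per-unit burden on consumers = 1.2.
Market B: pre-tax P* = 10, Q* = 340; post-tax Q = 335.5; per-unit burden on consumers = 1.5.
Difference: 1.2 vs 1.5 → market B is larger by 0.3.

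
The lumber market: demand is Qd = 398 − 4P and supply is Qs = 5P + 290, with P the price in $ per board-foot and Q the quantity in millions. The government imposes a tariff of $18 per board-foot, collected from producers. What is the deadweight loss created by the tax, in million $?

Before the tax: set 398 − 4P = 5P + 290 → P* = $12, Q* = 350.
With the tax collected from producers, supply shifts: Qs = 5(P − 18) + 290.
Solving gives Q = 310 with consumers paying $22 and producers receiving $4 (the $18 wedge).
Quantity falls by |ΔQ| = |350 − 310| = 40.
DWL = ½ · t · |ΔQ| = ½ · 18 · 40 = $360.

Deadweight loss = $360 million.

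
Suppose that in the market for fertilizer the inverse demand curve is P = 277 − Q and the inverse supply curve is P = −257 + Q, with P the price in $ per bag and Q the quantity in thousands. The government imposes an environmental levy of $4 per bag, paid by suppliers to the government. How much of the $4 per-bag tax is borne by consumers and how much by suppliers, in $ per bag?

Consumers bear $2 per bag; suppliers bear $2 per bag.

Rewrite in direct form: Qd = 277 − P and Qs = P + 257.
Without the tax, 277 − P = P + 257 gives 2P = 20, so P* = $10 and Q* = 267.
With the tax collected from suppliers, supply shifts: Qs = (P − 4) + 257.
New equilibrium: consumers pay $12, suppliers receive $8, Q = 265. (Wedge: Pb − Ps = 4.)
Burden on consumers: $2; on suppliers: $2. (They sum to $4.)
The less price-elastic side of the market bears the larger share of a per-unit tax.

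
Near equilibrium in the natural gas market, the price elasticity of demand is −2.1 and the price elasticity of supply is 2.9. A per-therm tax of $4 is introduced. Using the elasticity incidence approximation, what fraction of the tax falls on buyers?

Buyers' share ≈ 0.58.

Incidence ratio: buyers' share ≈ εs / (εs + |εd|) = 2.9 / (2.9 + 2.1) = 0.58.
Supply is the more elastic side, so buyers bear the larger share.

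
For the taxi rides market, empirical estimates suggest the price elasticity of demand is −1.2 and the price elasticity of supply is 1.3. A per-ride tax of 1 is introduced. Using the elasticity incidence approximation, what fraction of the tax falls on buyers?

Buyers' share ≈ 0.52.

Incidence ratio: buyers' share ≈ εs / (εs + |εd|) = 1.3 / (1.3 + 1.2) = 0.52.
Supply is the more elastic side, so buyers bear the larger share.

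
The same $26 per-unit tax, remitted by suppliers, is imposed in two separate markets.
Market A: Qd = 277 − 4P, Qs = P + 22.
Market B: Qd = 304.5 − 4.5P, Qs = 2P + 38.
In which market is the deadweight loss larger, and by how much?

Market B, by $197.6.

Market A: pre-tax P* = $51, Q* = 73; post-tax Q = 52.2; deadweight loss = $270.4.
Market B: pre-tax P* = $41, Q* = 120; post-tax Q = 84; deadweight loss = $468.
Difference: $270.4 vs $468 → market B is larger by $197.6.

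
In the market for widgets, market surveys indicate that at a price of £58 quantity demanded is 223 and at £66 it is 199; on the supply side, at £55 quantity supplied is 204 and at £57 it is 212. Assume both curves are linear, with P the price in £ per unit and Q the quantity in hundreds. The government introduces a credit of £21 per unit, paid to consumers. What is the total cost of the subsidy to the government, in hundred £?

Demand slope: (199 − 223)/(66 − 58) = -3, so Qd = 397 − 3P.
Supply slope: (212 − 204)/(57 − 55) = 4, so Qs = 4P − 16.
Without the subsidy, 397 − 3P = 4P − 16 gives 7P = 413, so P* = £59 and Q* = 220.
With a per-unit subsidy paid to consumers, each effectively pays P − 21, so demand becomes Qd = 397 − 3(P − 21).
Solving gives Q = 256 with consumers paying £47 and suppliers receiving £68 (the £21 wedge).
Outlay = t · Q = 21 · 256 = £5376.

Government outlay = £5376 hundred.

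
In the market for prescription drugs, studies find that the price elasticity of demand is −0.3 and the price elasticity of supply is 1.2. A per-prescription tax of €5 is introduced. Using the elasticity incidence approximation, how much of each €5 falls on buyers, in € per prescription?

Buyers bear ≈ €4 per prescription.

Incidence ratio: buyers' share ≈ εs / (εs + |εd|) = 1.2 / (1.2 + 0.3) = 0.8.
So buyers bear ≈ 0.8 × €5 = €4; suppliers bear €1.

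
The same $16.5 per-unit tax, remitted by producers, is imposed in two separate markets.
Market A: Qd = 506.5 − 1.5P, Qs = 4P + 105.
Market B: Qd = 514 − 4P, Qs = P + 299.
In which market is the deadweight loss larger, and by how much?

Market A, by $39.6.

Market A: pre-tax P* = $73, Q* = 397; post-tax Q = 379; deadweight loss = $148.5.
Market B: pre-tax P* = $43, Q* = 342; post-tax Q = 328.8; deadweight loss = $108.9.
Difference: $148.5 vs $108.9 → market A is larger by $39.6.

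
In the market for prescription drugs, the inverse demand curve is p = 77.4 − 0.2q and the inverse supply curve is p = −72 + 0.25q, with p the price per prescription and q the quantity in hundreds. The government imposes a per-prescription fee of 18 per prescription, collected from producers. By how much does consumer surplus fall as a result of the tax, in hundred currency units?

Consumer surplus falls by 2496 hundred.

Inverting to q(p) form: qd = 387 − 5p; qs = 4p + 288.
Without the tax, 387 − 5p = 4p + 288 gives 9p = 99, so p* = 11 and q* = 332.
With the tax collected from producers, supply shifts: qs = 4(p − 18) + 288.
Solving gives q = 292 with buyers paying 19 and producers receiving 1 (the 18 wedge).
ΔCS is the trapezoid between Q = 292 and Q = 332 of height 8: ½ · (332 + 292) · 8 = 2496.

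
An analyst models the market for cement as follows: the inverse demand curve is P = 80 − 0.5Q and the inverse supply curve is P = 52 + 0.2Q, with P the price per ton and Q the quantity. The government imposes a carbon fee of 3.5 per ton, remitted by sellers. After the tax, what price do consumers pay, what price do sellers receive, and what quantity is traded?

Rewrite in direct form: Qd = 160 − 2P and Qs = 5P − 260.
Without the tax, 160 − 2P = 5P − 260 gives 7P = 420, so P* = 60 and Q* = 40.
With the tax collected from sellers, supply shifts: Qs = 5(P − 3.5) − 260.
Solving gives Q = 35 with consumers paying 62.5 and sellers receiving 59 (the 3.5 wedge).
The less price-elastic side of the market bears the larger share of a per-unit tax.

Consumers pay 62.5; sellers receive 59; quantity = 35.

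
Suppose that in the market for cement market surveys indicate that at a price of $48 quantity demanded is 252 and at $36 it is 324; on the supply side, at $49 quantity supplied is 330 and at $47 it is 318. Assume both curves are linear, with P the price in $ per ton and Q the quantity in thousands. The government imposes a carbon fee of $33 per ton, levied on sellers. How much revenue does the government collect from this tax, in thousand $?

Tax revenue = $6237 thousand.

Demand slope: (324 − 252)/(36 − 48) = -6, so Qd = 540 − 6P.
Supply slope: (318 − 330)/(47 − 49) = 6, so Qs = 6P + 36.
Without the tax, 540 − 6P = 6P + 36 gives 12P = 504, so P* = $42 and Q* = 288.
With the tax collected from sellers, supply shifts: Qs = 6(P − 33) + 36.
New equilibrium: buyers pay $58.5, sellers receive $25.5, Q = 189. (Wedge: Pb − Ps = 33.)
Revenue = t · Q = 33 · 189 = $6237.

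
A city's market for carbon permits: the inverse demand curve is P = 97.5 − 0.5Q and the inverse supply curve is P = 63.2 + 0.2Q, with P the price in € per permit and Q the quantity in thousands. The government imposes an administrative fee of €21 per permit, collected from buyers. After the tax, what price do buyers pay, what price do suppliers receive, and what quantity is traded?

Inverting to Q(P) form: Qd = 195 − 2P; Qs = 5P − 316.
Without the tax, 195 − 2P = 5P − 316 gives 7P = 511, so P* = €73 and Q* = 49.
With the tax collected from buyers, demand (in seller-price terms) shifts: Qd = 195 − 2(P + 21).
Solving gives Q = 19 with buyers paying €88 and suppliers receiving €67 (the €21 wedge).

Buyers pay €88; suppliers receive €67; quantity = 19.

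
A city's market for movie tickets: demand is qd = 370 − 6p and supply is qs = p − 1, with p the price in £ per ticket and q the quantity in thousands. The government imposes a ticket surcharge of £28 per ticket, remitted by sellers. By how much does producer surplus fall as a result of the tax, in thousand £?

Producer surplus falls by £960 thousand.

Before the tax: set 370 − 6p = p − 1 → p* = £53, q* = 52.
With the tax collected from sellers, supply shifts: qs = (p − 28) − 1.
New equilibrium: buyers pay £57, sellers receive £29, q = 28. (Wedge: pb − ps = 28.)
ΔPS is the trapezoid between Q = 28 and Q = 52 of height £24: ½ · (52 + 28) · 24 = £960.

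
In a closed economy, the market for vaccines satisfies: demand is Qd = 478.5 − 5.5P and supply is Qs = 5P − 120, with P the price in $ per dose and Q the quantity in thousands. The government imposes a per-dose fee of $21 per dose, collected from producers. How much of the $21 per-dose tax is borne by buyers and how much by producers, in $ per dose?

Before the tax: set 478.5 − 5.5P = 5P − 120 → P* = $57, Q* = 165.
With the tax collected from producers, supply shifts: Qs = 5(P − 21) − 120.
Solving gives Q = 110 with buyers paying $67 and producers receiving $46 (the $21 wedge).
Burden on buyers: $10; on producers: $11. (They sum to $21.)

Buyers bear $10 per dose; producers bear $11 per dose.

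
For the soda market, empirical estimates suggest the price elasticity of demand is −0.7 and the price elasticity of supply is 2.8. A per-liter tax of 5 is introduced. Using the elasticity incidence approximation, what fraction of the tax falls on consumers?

Consumers' share ≈ 0.8.

Incidence ratio: consumers' share ≈ εs / (εs + |εd|) = 2.8 / (2.8 + 0.7) = 0.8.
Supply is the more elastic side, so consumers bear the larger share.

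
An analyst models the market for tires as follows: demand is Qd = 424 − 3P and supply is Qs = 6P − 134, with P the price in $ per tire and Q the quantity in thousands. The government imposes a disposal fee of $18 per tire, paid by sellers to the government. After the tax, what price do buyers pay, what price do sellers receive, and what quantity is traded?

Before the tax: set 424 − 3P = 6P − 134 → P* = $62, Q* = 238.
With the tax collected from sellers, supply shifts: Qs = 6(P − 18) − 134.
Solving gives Q = 202 with buyers paying $74 and sellers receiving $56 (the $18 wedge).
The less price-elastic side of the market bears the larger share of a per-unit tax.

Buyers pay $74; sellers receive $56; quantity = 202.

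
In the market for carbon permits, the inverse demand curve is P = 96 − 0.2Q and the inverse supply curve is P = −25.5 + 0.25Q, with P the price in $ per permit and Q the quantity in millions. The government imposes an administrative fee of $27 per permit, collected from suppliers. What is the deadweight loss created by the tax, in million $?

Rewrite in direct form: Qd = 480 − 5P and Qs = 4P + 102.
Without the tax, 480 − 5P = 4P + 102 gives 9P = 378, so P* = $42 and Q* = 270.
With the tax collected from suppliers, supply shifts: Qs = 4(P − 27) + 102.
Solving gives Q = 210 with consumers paying $54 and suppliers receiving $27 (the $27 wedge).
Quantity falls by |ΔQ| = |270 − 210| = 60.
DWL = ½ · t · |ΔQ| = ½ · 27 · 60 = $810.

Deadweight loss = $810 million.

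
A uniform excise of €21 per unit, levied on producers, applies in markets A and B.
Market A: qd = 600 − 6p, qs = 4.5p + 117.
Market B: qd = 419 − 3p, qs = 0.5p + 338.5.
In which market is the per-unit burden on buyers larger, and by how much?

Market A, by €6.

Market A: pre-tax p* = €46, q* = 324; post-tax q = 270; per-unit burden on buyers = €9.
Market B: pre-tax p* = €23, q* = 350; post-tax q = 341; per-unit burden on buyers = €3.
Difference: €9 vs €3 → market A is larger by €6.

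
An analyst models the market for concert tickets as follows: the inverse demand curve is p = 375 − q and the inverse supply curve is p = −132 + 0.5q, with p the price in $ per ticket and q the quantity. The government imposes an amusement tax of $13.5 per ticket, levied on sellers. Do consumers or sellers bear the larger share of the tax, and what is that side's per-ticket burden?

Inverting to q(p) form: qd = 375 − p; qs = 2p + 264.
Without the tax, 375 − p = 2p + 264 gives 3p = 111, so p* = $37 and q* = 338.
With the tax collected from sellers, supply shifts: qs = 2(p − 13.5) + 264.
New equilibrium: consumers pay $46, sellers receive $32.5, q = 329. (Wedge: pb − ps = 13.5.)
Per-ticket burden: consumers $9, sellers $4.5.
Consumers take the larger share because demand is less price-elastic here (demand slope 1 vs supply slope 2).
The less price-elastic side of the market bears the larger share of a per-unit tax.

Consumers bear the larger share: $9 per ticket.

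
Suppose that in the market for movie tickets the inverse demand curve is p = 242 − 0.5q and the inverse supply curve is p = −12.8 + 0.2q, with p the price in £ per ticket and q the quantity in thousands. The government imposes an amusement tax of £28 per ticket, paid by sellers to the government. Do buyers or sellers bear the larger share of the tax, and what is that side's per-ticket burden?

Inverting to q(p) form: qd = 484 − 2p; qs = 5p + 64.
Before the tax: set 484 − 2p = 5p + 64 → p* = £60, q* = 364.
With the tax collected from sellers, supply shifts: qs = 5(p − 28) + 64.
Solving gives q = 324 with buyers paying £80 and sellers receiving £52 (the £28 wedge).
Per-ticket burden: buyers £20, sellers £8.
Buyers take the larger share because demand is less price-elastic here (demand slope 2 vs supply slope 5).
The less price-elastic side of the market bears the larger share of a per-unit tax.

Buyers bear the larger share: £20 per ticket.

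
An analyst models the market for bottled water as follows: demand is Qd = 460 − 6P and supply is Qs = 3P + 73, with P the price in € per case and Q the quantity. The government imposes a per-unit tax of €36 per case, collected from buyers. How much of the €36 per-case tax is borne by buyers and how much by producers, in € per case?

Without the tax, 460 − 6P = 3P + 73 gives 9P = 387, so P* = €43 and Q* = 202.
With the tax collected from buyers, demand (in seller-price terms) shifts: Qd = 460 − 6(P + 36).
Solving gives Q = 130 with buyers paying €55 and producers receiving €19 (the €36 wedge).
Burden on buyers: €12; on producers: €24. (They sum to €36.)
The less price-elastic side of the market bears the larger share of a per-unit tax.

Buyers bear €12 per case; producers bear €24 per case.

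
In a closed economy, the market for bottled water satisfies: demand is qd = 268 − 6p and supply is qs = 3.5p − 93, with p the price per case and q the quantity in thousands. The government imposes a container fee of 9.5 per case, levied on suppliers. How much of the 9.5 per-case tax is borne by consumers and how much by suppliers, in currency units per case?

Before the tax: set 268 − 6p = 3.5p − 93 → p* = 38, q* = 40.
With the tax collected from suppliers, supply shifts: qs = 3.5(p − 9.5) − 93.
New equilibrium: consumers pay 41.5, suppliers receive 32, q = 19. (Wedge: pb − ps = 9.5.)
Burden on consumers: 3.5; on suppliers: 6. (They sum to 9.5.)
The less price-elastic side of the market bears the larger share of a per-unit tax.

Consumers bear 3.5 per case; suppliers bear 6 per case.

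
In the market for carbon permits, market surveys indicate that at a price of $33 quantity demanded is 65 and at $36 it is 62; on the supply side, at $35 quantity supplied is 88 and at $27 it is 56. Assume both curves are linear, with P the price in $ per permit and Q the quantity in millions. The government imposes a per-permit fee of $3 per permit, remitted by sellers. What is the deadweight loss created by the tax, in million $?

Deadweight loss = $3.6 million.

Demand slope: (62 − 65)/(36 − 33) = -1, so Qd = 98 − P.
Supply slope: (56 − 88)/(27 − 35) = 4, so Qs = 4P − 52.
Before the tax: set 98 − P = 4P − 52 → P* = $30, Q* = 68.
With the tax collected from sellers, supply shifts: Qs = 4(P − 3) − 52.
New equilibrium: buyers pay $32.4, sellers receive $29.4, Q = 65.6. (Wedge: Pb − Ps = 3.)
Quantity falls by |ΔQ| = |68 − 65.6| = 2.4.
DWL = ½ · t · |ΔQ| = ½ · 3 · 2.4 = $3.6.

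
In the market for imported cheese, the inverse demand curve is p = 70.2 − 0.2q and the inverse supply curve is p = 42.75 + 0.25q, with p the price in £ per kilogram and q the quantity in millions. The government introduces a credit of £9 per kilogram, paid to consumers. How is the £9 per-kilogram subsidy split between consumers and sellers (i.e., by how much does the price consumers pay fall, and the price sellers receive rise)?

Consumers gain £4 per kilogram; sellers gain £5 per kilogram.

Rewrite in direct form: qd = 351 − 5p and qs = 4p − 171.
Without the subsidy, 351 − 5p = 4p − 171 gives 9p = 522, so p* = £58 and q* = 61.
With a per-unit subsidy paid to consumers, each effectively pays p − 9, so demand becomes qd = 351 − 5(p − 9).
New equilibrium: consumers pay £54, sellers receive £63, q = 81. (Wedge: pb − ps = −9.)
Gain to consumers: £4; to sellers: £5. (They sum to £9.)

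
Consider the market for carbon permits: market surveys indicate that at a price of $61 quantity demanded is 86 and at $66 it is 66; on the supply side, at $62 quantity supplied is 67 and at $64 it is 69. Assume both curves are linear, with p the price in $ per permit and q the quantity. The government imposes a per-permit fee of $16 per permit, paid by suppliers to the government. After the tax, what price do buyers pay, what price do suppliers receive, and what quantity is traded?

Demand slope: (66 − 86)/(66 − 61) = -4, so qd = 330 − 4p.
Supply slope: (69 − 67)/(64 − 62) = 1, so qs = p + 5.
Without the tax, 330 − 4p = p + 5 gives 5p = 325, so p* = $65 and q* = 70.
With the tax collected from suppliers, supply shifts: qs = (p − 16) + 5.
Solving gives q = 57.2 with buyers paying $68.2 and suppliers receiving $52.2 (the $16 wedge).

Buyers pay $68.2; suppliers receive $52.2; quantity = 57.2.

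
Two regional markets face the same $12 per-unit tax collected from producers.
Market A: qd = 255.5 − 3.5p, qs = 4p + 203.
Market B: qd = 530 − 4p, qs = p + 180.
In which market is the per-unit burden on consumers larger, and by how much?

Market A: pre-tax p* = $7, q* = 231; post-tax q = 208.6; per-unit burden on consumers = $6.4.
Market B: pre-tax p* = $70, q* = 250; post-tax q = 240.4; per-unit burden on consumers = $2.4.
Difference: $6.4 vs $2.4 → market A is larger by $4.

Market A, by $4.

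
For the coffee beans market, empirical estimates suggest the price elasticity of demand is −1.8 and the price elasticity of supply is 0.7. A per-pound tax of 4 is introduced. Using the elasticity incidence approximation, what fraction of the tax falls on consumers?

Incidence ratio: consumers' share ≈ εs / (εs + |εd|) = 0.7 / (0.7 + 1.8) = 0.28.
Supply is the less elastic side, so consumers bear the smaller share.

Consumers' share ≈ 0.28.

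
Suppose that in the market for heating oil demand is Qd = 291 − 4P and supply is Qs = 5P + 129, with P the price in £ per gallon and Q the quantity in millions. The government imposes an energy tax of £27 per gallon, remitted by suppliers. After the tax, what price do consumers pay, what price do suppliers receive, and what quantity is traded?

Without the tax, 291 − 4P = 5P + 129 gives 9P = 162, so P* = £18 and Q* = 219.
With the tax collected from suppliers, supply shifts: Qs = 5(P − 27) + 129.
Solving gives Q = 159 with consumers paying £33 and suppliers receiving £6 (the £27 wedge).
The less price-elastic side of the market bears the larger share of a per-unit tax.

Consumers pay £33; suppliers receive £6; quantity = 159.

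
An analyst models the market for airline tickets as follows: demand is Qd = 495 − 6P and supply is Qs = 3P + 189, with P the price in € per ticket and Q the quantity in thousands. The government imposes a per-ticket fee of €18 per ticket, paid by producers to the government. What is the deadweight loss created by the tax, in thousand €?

Deadweight loss = €324 thousand.

Before the tax: set 495 − 6P = 3P + 189 → P* = €34, Q* = 291.
With the tax collected from producers, supply shifts: Qs = 3(P − 18) + 189.
Solving gives Q = 255 with consumers paying €40 and producers receiving €22 (the €18 wedge).
Quantity falls by |ΔQ| = |291 − 255| = 36.
DWL = ½ · t · |ΔQ| = ½ · 18 · 36 = €324.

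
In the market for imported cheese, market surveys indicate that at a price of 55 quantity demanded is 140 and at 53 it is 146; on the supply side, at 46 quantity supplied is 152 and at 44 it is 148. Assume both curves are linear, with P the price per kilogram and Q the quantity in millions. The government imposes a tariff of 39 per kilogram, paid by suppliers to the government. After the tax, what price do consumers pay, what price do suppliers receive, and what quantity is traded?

Consumers pay 64.6; suppliers receive 25.6; quantity = 111.2.

Demand slope: (146 − 140)/(53 − 55) = -3, so Qd = 305 − 3P.
Supply slope: (148 − 152)/(44 − 46) = 2, so Qs = 2P + 60.
Without the tax, 305 − 3P = 2P + 60 gives 5P = 245, so P* = 49 and Q* = 158.
With the tax collected from suppliers, supply shifts: Qs = 2(P − 39) + 60.
New equilibrium: consumers pay 64.6, suppliers receive 25.6, Q = 111.2. (Wedge: Pb − Ps = 39.)
The less price-elastic side of the market bears the larger share of a per-unit tax.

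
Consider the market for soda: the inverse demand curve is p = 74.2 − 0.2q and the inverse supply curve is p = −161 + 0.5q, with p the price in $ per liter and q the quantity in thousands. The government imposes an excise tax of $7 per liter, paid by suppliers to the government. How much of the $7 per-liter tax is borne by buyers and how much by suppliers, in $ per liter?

Inverting to q(p) form: qd = 371 − 5p; qs = 2p + 322.
Before the tax: set 371 − 5p = 2p + 322 → p* = $7, q* = 336.
With the tax collected from suppliers, supply shifts: qs = 2(p − 7) + 322.
Solving gives q = 326 with buyers paying $9 and suppliers receiving $2 (the $7 wedge).
Burden on buyers: $2; on suppliers: $5. (They sum to $7.)

Buyers bear $2 per liter; suppliers bear $5 per liter.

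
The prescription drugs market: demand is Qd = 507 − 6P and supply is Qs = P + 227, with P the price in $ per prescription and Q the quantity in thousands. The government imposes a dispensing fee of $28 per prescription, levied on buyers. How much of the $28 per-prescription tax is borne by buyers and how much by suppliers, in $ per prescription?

Without the tax, 507 − 6P = P + 227 gives 7P = 280, so P* = $40 and Q* = 267.
With the tax collected from buyers, demand (in seller-price terms) shifts: Qd = 507 − 6(P + 28).
New equilibrium: buyers pay $44, suppliers receive $16, Q = 243. (Wedge: Pb − Ps = 28.)
Burden on buyers: $4; on suppliers: $24. (They sum to $28.)

Buyers bear $4 per prescription; suppliers bear $24 per prescription.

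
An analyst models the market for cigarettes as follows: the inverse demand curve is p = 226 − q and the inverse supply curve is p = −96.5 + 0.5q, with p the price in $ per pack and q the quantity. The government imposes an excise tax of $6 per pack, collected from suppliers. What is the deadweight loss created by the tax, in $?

Deadweight loss = $12.

Inverting to q(p) form: qd = 226 − p; qs = 2p + 193.
Without the tax, 226 − p = 2p + 193 gives 3p = 33, so p* = $11 and q* = 215.
With the tax collected from suppliers, supply shifts: qs = 2(p − 6) + 193.
New equilibrium: buyers pay $15, suppliers receive $9, q = 211. (Wedge: pb − ps = 6.)
Quantity falls by |ΔQ| = |215 − 211| = 4.
DWL = ½ · t · |ΔQ| = ½ · 6 · 4 = $12.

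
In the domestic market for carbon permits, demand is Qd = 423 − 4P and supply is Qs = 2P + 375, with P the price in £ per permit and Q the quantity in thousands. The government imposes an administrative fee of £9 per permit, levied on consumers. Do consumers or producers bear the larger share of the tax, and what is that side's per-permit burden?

Producers bear the larger share: £6 per permit.

Without the tax, 423 − 4P = 2P + 375 gives 6P = 48, so P* = £8 and Q* = 391.
With the tax collected from consumers, demand (in seller-price terms) shifts: Qd = 423 − 4(P + 9).
New equilibrium: consumers pay £11, producers receive £2, Q = 379. (Wedge: Pb − Ps = 9.)
Per-permit burden: consumers £3, producers £6.
Producers take the larger share because supply is less price-elastic here (demand slope 4 vs supply slope 2).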